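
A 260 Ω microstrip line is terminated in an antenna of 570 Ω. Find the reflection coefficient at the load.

Γ = 0.373

Γ = (Z_L − Z_0)/(Z_L + Z_0) = (570 − 260)/(570 + 260) = 310/830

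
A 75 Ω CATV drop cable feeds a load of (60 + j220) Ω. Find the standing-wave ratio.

Γ = (Z_L − Z_0)/(Z_L + Z_0) = (-15 + j220)/(135 + j220)
|Γ| = 221/258 = 0.854
VSWR = (1 + |Γ|)/(1 − |Γ|) = 1.85/0.146

VSWR ≈ 12.7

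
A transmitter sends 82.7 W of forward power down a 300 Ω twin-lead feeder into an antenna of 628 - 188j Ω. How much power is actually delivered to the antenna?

P_delivered ≈ 69.5 W

|Γ| = |(328 − j188)/(928 − j188)| = 0.399
|Γ|² = 0.159
P_refl = |Γ|²·P_inc = 13.2 W, P_del = (1 − |Γ|²)·P_inc = 69.5 W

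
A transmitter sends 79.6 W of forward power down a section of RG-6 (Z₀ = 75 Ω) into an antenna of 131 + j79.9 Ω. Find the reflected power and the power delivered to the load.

|Γ| = |(56 + j79.9)/(206 + j79.9)| = 0.442
|Γ|² = 0.195
P_refl = |Γ|²·P_inc = 15.5 W, P_del = (1 − |Γ|²)·P_inc = 64.1 W

P_reflected ≈ 15.5 W; P_delivered ≈ 64.1 W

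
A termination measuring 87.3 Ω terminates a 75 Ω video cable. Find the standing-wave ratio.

VSWR ≈ 1.16

For a purely resistive load, VSWR = R_L/Z_0 or Z_0/R_L (whichever > 1) = 87.3/75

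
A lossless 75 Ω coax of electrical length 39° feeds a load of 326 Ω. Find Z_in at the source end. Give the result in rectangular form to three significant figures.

Z_in ≈ 40.3 − j81.2 Ω

tan(βl) = tan(39°) = 0.81
Z_in = Z_0·(Z_L + jZ_0·tanβl)/(Z_0 + jZ_L·tanβl)
     = 75·(326 + j60.7)/(75 + j264)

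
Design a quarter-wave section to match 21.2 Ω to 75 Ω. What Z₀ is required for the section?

Z_qwt = √(Z_0·R_L) = √(75 × 21.2) = √1590

Z_qwt ≈ 39.9 Ω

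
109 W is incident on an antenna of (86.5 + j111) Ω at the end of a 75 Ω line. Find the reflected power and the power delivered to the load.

P_reflected ≈ 35.3 W; P_delivered ≈ 73.7 W

|Γ| = |(11.5 + j111)/(161.5 + j111)| = 0.569
|Γ|² = 0.324
P_refl = |Γ|²·P_inc = 35.3 W, P_del = (1 − |Γ|²)·P_inc = 73.7 W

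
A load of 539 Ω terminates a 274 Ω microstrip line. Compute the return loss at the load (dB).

Γ = (539 − 274)/(539 + 274) = 0.326
RL = −20·log₁₀|Γ| = −20·log₁₀(0.326)

RL ≈ 9.74 dB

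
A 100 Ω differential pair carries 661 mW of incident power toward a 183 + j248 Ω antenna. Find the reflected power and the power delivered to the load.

|Γ| = |(83 + j248)/(283 + j248)| = 0.695
|Γ|² = 0.483
P_refl = |Γ|²·P_inc = 319 mW, P_del = (1 − |Γ|²)·P_inc = 342 mW

P_reflected ≈ 319 mW; P_delivered ≈ 342 mW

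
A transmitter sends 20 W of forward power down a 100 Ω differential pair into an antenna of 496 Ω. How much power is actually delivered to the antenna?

P_delivered ≈ 11.2 W

Γ = (496 − 100)/(496 + 100) = 0.664
|Γ|² = 0.441
P_refl = |Γ|²·P_inc = 8.83 W, P_del = (1 − |Γ|²)·P_inc = 11.2 W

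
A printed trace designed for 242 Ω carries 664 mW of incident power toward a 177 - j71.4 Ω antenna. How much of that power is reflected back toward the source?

|Γ| = |(-65 − j71.4)/(419 − j71.4)| = 0.227
|Γ|² = 0.0516
P_refl = |Γ|²·P_inc = 34.3 mW, P_del = (1 − |Γ|²)·P_inc = 630 mW

P_reflected ≈ 34.3 mW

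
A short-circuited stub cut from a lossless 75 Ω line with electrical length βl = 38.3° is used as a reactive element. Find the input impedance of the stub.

Z_in ≈ +j59.2 Ω

tan(βl) = 0.79
For a short-circuited stub, Z_in = jZ_0·tan(βl)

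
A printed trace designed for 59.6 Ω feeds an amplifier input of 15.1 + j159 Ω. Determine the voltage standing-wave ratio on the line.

VSWR ≈ 32.3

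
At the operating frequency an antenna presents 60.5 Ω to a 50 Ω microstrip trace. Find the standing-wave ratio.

VSWR ≈ 1.21

Γ = (60.5 − 50)/(60.5 + 50) = 0.095
VSWR = (1 + 0.095)/(1 − 0.095)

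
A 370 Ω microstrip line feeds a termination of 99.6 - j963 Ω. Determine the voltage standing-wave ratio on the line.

Γ = (Z_L − Z_0)/(Z_L + Z_0) = (-270.4 − j963)/(469.6 − j963)
|Γ| = 1000/1070 = 0.934
VSWR = (1 + |Γ|)/(1 − |Γ|) = 1.93/0.0664

VSWR ≈ 29.1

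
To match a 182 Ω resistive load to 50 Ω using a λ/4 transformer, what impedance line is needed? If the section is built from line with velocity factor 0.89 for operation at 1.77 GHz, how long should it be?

Z_qwt = √(Z_0·R_L) = √(50 × 182) = √9100
λ = 0.89·c/f = 0.151 m, so l = λ/4 = 0.0377 m

Z_qwt ≈ 95.4 Ω; length ≈ 3.77 cm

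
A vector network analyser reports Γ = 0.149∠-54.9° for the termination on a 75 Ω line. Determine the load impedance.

Z_L = Z_0·(1 + Γ)/(1 − Γ) = 75·(1.09 − j0.122)/(0.914 + j0.122)

Z_L ≈ 86.2 − j21.5 Ω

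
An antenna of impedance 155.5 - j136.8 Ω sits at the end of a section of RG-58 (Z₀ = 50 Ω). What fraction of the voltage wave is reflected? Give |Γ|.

Γ = (Z_L − Z_0)/(Z_L + Z_0) = (105.5 − j136.8)/(205.5 − j136.8)
|Γ| = 173/247

|Γ| ≈ 0.7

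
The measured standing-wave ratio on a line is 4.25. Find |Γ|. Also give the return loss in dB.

|Γ| = (S − 1)/(S + 1) = (4.25 − 1)/(4.25 + 1) = 3.25/5.25
RL = −20·log₁₀|Γ| = −20·log₁₀(0.619)

|Γ| ≈ 0.619; return loss ≈ 4.17 dB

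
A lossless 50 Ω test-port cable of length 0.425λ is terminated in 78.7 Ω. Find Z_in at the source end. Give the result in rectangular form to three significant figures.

Z_in ≈ 60.3 + j22.9 Ω

βl = 2π × 0.425 = 153°
tan(βl) = tan(153°) = -0.51
Z_in = Z_0·(Z_L + jZ_0·tanβl)/(Z_0 + jZ_L·tanβl)
     = 50·(78.7 − j25.5)/(50 − j40.1)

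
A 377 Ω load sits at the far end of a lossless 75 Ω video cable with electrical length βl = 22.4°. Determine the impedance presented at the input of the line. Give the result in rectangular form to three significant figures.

Z_in ≈ 83.3 − j142 Ω

tan(βl) = tan(22.4°) = 0.412
Z_in = Z_0·(Z_L + jZ_0·tanβl)/(Z_0 + jZ_L·tanβl)
     = 75·(377 + j30.9)/(75 + j155)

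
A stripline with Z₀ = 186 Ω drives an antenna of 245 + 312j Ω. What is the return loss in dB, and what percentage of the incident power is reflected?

RL ≈ 4.48 dB; 35.6% of incident power reflected

Γ = (59 + j312)/(431 + j312), |Γ| = 0.597
RL = −20·log₁₀(0.597) = 4.48 dB
P_refl/P_inc = |Γ|² = 0.356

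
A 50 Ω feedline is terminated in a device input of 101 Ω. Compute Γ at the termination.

Γ = 0.338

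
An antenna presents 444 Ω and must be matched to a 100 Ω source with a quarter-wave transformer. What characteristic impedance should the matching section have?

Z_qwt ≈ 211 Ω

Z_qwt = √(Z_0·R_L) = √(100 × 444) = √44400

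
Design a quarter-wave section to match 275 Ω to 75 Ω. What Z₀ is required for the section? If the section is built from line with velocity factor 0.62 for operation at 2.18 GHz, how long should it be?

Z_qwt ≈ 144 Ω; length ≈ 2.13 cm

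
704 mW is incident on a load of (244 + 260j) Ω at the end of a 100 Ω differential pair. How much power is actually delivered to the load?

|Γ| = |(144 + j260)/(344 + j260)| = 0.689
|Γ|² = 0.475
P_refl = |Γ|²·P_inc = 334 mW, P_del = (1 − |Γ|²)·P_inc = 370 mW

P_delivered ≈ 370 mW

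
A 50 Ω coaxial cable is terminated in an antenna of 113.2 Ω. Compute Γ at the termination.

Γ = 0.387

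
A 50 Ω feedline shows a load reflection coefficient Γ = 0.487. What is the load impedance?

Z_L = Z_0·(1 + Γ)/(1 − Γ) = 50·(1.49)/(0.513)

Z_L ≈ 145 Ω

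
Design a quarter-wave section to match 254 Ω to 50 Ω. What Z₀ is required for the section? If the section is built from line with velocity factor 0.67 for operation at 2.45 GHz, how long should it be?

Z_qwt ≈ 113 Ω; length ≈ 2.05 cm

Z_qwt = √(Z_0·R_L) = √(50 × 254) = √12700
λ = 0.67·c/f = 0.082 m, so l = λ/4 = 0.0205 m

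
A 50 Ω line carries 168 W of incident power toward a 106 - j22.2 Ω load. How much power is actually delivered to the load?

P_delivered ≈ 143 W

|Γ| = |(56 − j22.2)/(156 − j22.2)| = 0.382
|Γ|² = 0.146
P_refl = |Γ|²·P_inc = 24.6 W, P_del = (1 − |Γ|²)·P_inc = 143 W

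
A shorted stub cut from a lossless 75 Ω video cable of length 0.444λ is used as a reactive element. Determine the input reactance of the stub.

βl = 2π × 0.444 = 160°
tan(βl) = -0.367
For a shorted stub, Z_in = jZ_0·tan(βl)

X_in ≈ -27.5 Ω (capacitive)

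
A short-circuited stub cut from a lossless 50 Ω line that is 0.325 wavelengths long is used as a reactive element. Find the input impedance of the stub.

Z_in ≈ −j98.1 Ω

βl = 2π × 0.325 = 117°
tan(βl) = -1.96
For a short-circuited stub, Z_in = jZ_0·tan(βl)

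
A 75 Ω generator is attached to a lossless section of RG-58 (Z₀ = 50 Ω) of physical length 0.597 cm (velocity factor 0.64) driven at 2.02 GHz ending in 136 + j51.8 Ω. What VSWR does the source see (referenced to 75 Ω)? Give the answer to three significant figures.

VSWR ≈ 2.31

λ = v/f = 0.64·c / 2.02 GHz = 0.095 m
βl = 2π·l/λ = 2π × 0.0628 = 22.6°
tan(βl) = 0.416
Z_in = Z_0·(Z_L + jZ_0·tanβl)/(Z_0 + jZ_L·tanβl) = 99.3 − j70.2 Ω
Γ_s = (Z_in − Z_s)/(Z_in + Z_s) = (24.3 − j70.2)/(174 − j70.2), |Γ_s| = 0.395
VSWR = (1 + |Γ_s|)/(1 − |Γ_s|)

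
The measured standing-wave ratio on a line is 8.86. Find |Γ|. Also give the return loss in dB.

|Γ| ≈ 0.797; return loss ≈ 1.97 dB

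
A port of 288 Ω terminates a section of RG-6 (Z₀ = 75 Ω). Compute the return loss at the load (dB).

RL ≈ 4.63 dB

Γ = (288 − 75)/(288 + 75) = 0.587
RL = −20·log₁₀|Γ| = −20·log₁₀(0.587)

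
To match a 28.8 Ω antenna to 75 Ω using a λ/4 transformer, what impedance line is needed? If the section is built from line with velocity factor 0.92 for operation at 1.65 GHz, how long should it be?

Z_qwt ≈ 46.5 Ω; length ≈ 4.18 cm

Z_qwt = √(Z_0·R_L) = √(75 × 28.8) = √2160
λ = 0.92·c/f = 0.167 m, so l = λ/4 = 0.0418 m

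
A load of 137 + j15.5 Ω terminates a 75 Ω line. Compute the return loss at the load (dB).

Γ = (62 + j15.5)/(212 + j15.5), |Γ| = 0.301
RL = −20·log₁₀|Γ| = −20·log₁₀(0.301)

RL ≈ 10.4 dB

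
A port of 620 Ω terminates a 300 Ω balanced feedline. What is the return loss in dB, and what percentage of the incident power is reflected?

Γ = (620 − 300)/(620 + 300) = 0.348
RL = −20·log₁₀(0.348) = 9.17 dB
P_refl/P_inc = |Γ|² = 0.121

RL ≈ 9.17 dB; 12.1% of incident power reflected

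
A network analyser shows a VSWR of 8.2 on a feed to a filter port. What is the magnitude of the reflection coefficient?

|Γ| = (S − 1)/(S + 1) = (8.2 − 1)/(8.2 + 1) = 7.2/9.2

|Γ| ≈ 0.783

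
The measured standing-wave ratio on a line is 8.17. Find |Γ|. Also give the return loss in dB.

|Γ| ≈ 0.782; return loss ≈ 2.14 dB

|Γ| = (S − 1)/(S + 1) = (8.17 − 1)/(8.17 + 1) = 7.17/9.17
RL = −20·log₁₀|Γ| = −20·log₁₀(0.782)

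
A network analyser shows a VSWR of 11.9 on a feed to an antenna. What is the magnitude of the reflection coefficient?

|Γ| ≈ 0.845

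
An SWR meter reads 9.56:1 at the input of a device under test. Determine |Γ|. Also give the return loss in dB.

|Γ| = (S − 1)/(S + 1) = (9.56 − 1)/(9.56 + 1) = 8.56/10.6
RL = −20·log₁₀|Γ| = −20·log₁₀(0.811)

|Γ| ≈ 0.811; return loss ≈ 1.82 dB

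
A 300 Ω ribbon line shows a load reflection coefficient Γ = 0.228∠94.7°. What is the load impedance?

Z_L ≈ 261 + j125 Ω

Z_L = Z_0·(1 + Γ)/(1 − Γ) = 300·(0.981 + j0.227)/(1.02 − j0.227)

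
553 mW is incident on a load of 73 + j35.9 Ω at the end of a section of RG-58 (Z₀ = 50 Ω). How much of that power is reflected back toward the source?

|Γ| = |(23 + j35.9)/(123 + j35.9)| = 0.333
|Γ|² = 0.111
P_refl = |Γ|²·P_inc = 61.2 mW, P_del = (1 − |Γ|²)·P_inc = 492 mW

P_reflected ≈ 61.2 mW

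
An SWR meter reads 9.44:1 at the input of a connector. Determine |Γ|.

|Γ| = (S − 1)/(S + 1) = (9.44 − 1)/(9.44 + 1) = 8.44/10.4

|Γ| ≈ 0.808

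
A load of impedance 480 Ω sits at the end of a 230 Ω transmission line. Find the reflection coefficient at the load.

Γ = (Z_L − Z_0)/(Z_L + Z_0) = (480 − 230)/(480 + 230) = 250/710

Γ = 0.352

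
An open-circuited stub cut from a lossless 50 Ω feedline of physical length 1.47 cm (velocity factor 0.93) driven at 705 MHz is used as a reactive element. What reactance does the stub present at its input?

X_in ≈ -210 Ω (capacitive)

λ = v/f = 0.93·c / 705 MHz = 0.396 m
βl = 2π·l/λ = 2π × 0.0371 = 13.4°
tan(βl) = 0.238
For an open-circuited stub, Z_in = −jZ_0·cot(βl) = −jZ_0/tan(βl)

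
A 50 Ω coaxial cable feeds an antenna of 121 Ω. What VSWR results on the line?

VSWR ≈ 2.42

Γ = (121 − 50)/(121 + 50) = 0.415
VSWR = (1 + 0.415)/(1 − 0.415)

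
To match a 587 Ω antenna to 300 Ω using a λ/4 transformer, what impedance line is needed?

Z_qwt ≈ 420 Ω

Z_qwt = √(Z_0·R_L) = √(300 × 587) = √176100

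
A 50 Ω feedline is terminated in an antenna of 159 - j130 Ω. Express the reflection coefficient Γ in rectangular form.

Γ = (Z_L − Z_0)/(Z_L + Z_0) = (109 − j130)/(209 − j130)

Γ ≈ 0.655 − j0.215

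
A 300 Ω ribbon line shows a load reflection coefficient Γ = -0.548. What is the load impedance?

Z_L ≈ 87.6 Ω

Z_L = Z_0·(1 + Γ)/(1 − Γ) = 300·(0.452)/(1.55)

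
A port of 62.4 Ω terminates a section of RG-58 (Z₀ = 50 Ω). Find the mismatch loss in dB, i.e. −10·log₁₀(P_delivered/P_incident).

Γ = (62.4 − 50)/(62.4 + 50) = 0.11
|Γ|² = 0.0122, so P_del/P_inc = 1 − |Γ|² = 0.988
ML = −10·log₁₀(1 − |Γ|²)

mismatch loss ≈ 0.0532 dB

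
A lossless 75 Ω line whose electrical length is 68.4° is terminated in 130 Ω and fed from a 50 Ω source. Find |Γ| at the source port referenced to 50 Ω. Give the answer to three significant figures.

|Γ| ≈ 0.191

tan(βl) = 2.53
Z_in = Z_0·(Z_L + jZ_0·tanβl)/(Z_0 + jZ_L·tanβl) = 47.6 − j18.8 Ω
Γ_s = (Z_in − Z_s)/(Z_in + Z_s) = (-2.43 − j18.8)/(97.6 − j18.8), |Γ_s| = 0.191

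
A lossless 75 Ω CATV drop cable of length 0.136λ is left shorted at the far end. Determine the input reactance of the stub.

X_in ≈ 86.2 Ω (inductive)

βl = 2π × 0.136 = 49°
tan(βl) = 1.15
For a shorted stub, Z_in = jZ_0·tan(βl)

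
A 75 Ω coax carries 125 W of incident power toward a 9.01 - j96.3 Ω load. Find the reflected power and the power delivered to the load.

P_reflected ≈ 104 W; P_delivered ≈ 20.7 W

|Γ| = |(-65.99 − j96.3)/(84.01 − j96.3)| = 0.914
|Γ|² = 0.834
P_refl = |Γ|²·P_inc = 104 W, P_del = (1 − |Γ|²)·P_inc = 20.7 W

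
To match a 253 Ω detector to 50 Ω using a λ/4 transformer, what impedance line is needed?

Z_qwt = √(Z_0·R_L) = √(50 × 253) = √12650

Z_qwt ≈ 112 Ω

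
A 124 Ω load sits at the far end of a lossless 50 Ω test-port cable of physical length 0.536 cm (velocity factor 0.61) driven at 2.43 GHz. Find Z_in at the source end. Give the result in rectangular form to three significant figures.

λ = v/f = 0.61·c / 2.43 GHz = 0.0753 m
βl = 2π·l/λ = 2π × 0.0712 = 25.6°
tan(βl) = tan(25.6°) = 0.48
Z_in = Z_0·(Z_L + jZ_0·tanβl)/(Z_0 + jZ_L·tanβl)
     = 50·(124 + j24)/(50 + j59.5)

Z_in ≈ 63.2 − j51.1 Ω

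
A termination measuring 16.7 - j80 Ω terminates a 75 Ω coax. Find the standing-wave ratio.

Γ = (Z_L − Z_0)/(Z_L + Z_0) = (-58.3 − j80)/(91.7 − j80)
|Γ| = 99/122 = 0.813
VSWR = (1 + |Γ|)/(1 − |Γ|) = 1.81/0.187

VSWR ≈ 9.72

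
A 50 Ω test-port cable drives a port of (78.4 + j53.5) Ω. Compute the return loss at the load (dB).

Γ = (28.4 + j53.5)/(128.4 + j53.5), |Γ| = 0.435
RL = −20·log₁₀|Γ| = −20·log₁₀(0.435)

RL ≈ 7.22 dB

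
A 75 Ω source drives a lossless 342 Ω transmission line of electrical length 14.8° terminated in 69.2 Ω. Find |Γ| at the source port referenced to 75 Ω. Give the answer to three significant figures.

|Γ| ≈ 0.502

tan(βl) = 0.264
Z_in = Z_0·(Z_L + jZ_0·tanβl)/(Z_0 + jZ_L·tanβl) = 73.8 + j86.4 Ω
Γ_s = (Z_in − Z_s)/(Z_in + Z_s) = (-1.18 + j86.4)/(149 + j86.4), |Γ_s| = 0.502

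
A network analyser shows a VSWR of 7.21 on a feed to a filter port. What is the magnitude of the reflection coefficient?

|Γ| = (S − 1)/(S + 1) = (7.21 − 1)/(7.21 + 1) = 6.21/8.21

|Γ| ≈ 0.756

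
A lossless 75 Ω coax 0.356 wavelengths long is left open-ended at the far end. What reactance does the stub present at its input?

X_in ≈ 58.9 Ω (inductive)

βl = 2π × 0.356 = 128°
tan(βl) = -1.27
For an open-ended stub, Z_in = −jZ_0·cot(βl) = −jZ_0/tan(βl)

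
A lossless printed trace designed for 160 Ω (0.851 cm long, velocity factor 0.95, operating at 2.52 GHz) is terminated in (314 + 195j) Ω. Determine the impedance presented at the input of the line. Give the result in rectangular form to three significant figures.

λ = v/f = 0.95·c / 2.52 GHz = 0.113 m
βl = 2π·l/λ = 2π × 0.0752 = 27.1°
tan(βl) = tan(27.1°) = 0.511
Z_in = Z_0·(Z_L + jZ_0·tanβl)/(Z_0 + jZ_L·tanβl)
     = 160·(314 + j277)/(60.3 + j161)

Z_in ≈ 345 − j183 Ω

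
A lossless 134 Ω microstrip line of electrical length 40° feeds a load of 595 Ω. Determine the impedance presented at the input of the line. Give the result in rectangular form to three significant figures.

tan(βl) = tan(40°) = 0.839
Z_in = Z_0·(Z_L + jZ_0·tanβl)/(Z_0 + jZ_L·tanβl)
     = 134·(595 + j112)/(134 + j499)

Z_in ≈ 68.1 − j141 Ω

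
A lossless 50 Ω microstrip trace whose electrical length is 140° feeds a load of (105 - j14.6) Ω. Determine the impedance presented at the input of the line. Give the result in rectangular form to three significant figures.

tan(βl) = tan(140°) = -0.839
Z_in = Z_0·(Z_L + jZ_0·tanβl)/(Z_0 + jZ_L·tanβl)
     = 50·(105 − j56.6)/(37.7 − j88.1)

Z_in ≈ 48.7 + j38.7 Ω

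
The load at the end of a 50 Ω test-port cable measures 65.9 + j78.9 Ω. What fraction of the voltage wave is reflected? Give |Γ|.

|Γ| ≈ 0.574

Γ = (Z_L − Z_0)/(Z_L + Z_0) = (15.9 + j78.9)/(115.9 + j78.9)
|Γ| = 80.5/140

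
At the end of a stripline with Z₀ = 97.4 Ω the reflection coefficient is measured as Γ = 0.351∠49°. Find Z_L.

Z_L = Z_0·(1 + Γ)/(1 − Γ) = 97.4·(1.23 + j0.265)/(0.77 − j0.265)

Z_L ≈ 129 + j77.9 Ω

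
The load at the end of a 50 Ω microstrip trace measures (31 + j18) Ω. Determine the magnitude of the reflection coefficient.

|Γ| ≈ 0.315

Γ = (Z_L − Z_0)/(Z_L + Z_0) = (-19 + j18)/(81 + j18)
|Γ| = 26.2/83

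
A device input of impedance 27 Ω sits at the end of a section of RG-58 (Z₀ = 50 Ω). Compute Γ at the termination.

Γ = -0.299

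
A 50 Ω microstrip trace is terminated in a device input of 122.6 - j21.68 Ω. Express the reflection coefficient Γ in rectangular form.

Γ ≈ 0.43 − j0.0716

Γ = (Z_L − Z_0)/(Z_L + Z_0) = (72.6 − j21.68)/(172.6 − j21.68)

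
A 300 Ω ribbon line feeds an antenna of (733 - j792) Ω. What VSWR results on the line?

VSWR ≈ 5.52

Γ = (Z_L − Z_0)/(Z_L + Z_0) = (433 − j792)/(1033 − j792)
|Γ| = 903/1300 = 0.693
VSWR = (1 + |Γ|)/(1 − |Γ|) = 1.69/0.307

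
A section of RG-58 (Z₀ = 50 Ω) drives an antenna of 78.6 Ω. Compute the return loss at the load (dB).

RL ≈ 13.1 dB

Γ = (78.6 − 50)/(78.6 + 50) = 0.222
RL = −20·log₁₀|Γ| = −20·log₁₀(0.222)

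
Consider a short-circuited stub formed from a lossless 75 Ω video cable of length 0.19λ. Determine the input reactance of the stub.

βl = 2π × 0.19 = 68.4°
tan(βl) = 2.53
For a short-circuited stub, Z_in = jZ_0·tan(βl)

X_in ≈ 189 Ω (inductive)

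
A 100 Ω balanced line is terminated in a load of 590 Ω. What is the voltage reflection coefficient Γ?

Γ = (Z_L − Z_0)/(Z_L + Z_0) = (590 − 100)/(590 + 100) = 490/690

Γ = 0.71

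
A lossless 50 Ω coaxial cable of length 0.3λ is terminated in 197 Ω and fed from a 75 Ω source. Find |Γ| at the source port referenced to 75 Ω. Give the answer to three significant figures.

βl = 2π × 0.3 = 108°
tan(βl) = -3.08
Z_in = Z_0·(Z_L + jZ_0·tanβl)/(Z_0 + jZ_L·tanβl) = 13.9 + j15.1 Ω
Γ_s = (Z_in − Z_s)/(Z_in + Z_s) = (-61.1 + j15.1)/(88.9 + j15.1), |Γ_s| = 0.697

|Γ| ≈ 0.697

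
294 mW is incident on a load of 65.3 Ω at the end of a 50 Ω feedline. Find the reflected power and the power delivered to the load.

P_reflected ≈ 5.18 mW; P_delivered ≈ 289 mW

Γ = (65.3 − 50)/(65.3 + 50) = 0.133
|Γ|² = 0.0176
P_refl = |Γ|²·P_inc = 5.18 mW, P_del = (1 − |Γ|²)·P_inc = 289 mW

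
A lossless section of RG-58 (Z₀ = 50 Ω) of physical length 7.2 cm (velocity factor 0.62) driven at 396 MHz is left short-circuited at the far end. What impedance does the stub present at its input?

Z_in ≈ +j71.9 Ω

λ = v/f = 0.62·c / 396 MHz = 0.47 m
βl = 2π·l/λ = 2π × 0.153 = 55.2°
tan(βl) = 1.44
For a short-circuited stub, Z_in = jZ_0·tan(βl)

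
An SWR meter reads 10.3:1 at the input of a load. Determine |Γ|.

|Γ| ≈ 0.823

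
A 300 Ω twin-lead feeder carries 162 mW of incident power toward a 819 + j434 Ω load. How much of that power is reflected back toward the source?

|Γ| = |(519 + j434)/(1119 + j434)| = 0.564
|Γ|² = 0.318
P_refl = |Γ|²·P_inc = 51.5 mW, P_del = (1 − |Γ|²)·P_inc = 111 mW

P_reflected ≈ 51.5 mW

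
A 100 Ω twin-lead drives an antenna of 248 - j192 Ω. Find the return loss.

RL ≈ 4.29 dB

Γ = (148 − j192)/(348 − j192), |Γ| = 0.61
RL = −20·log₁₀|Γ| = −20·log₁₀(0.61)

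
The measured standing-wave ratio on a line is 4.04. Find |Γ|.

|Γ| ≈ 0.603

|Γ| = (S − 1)/(S + 1) = (4.04 − 1)/(4.04 + 1) = 3.04/5.04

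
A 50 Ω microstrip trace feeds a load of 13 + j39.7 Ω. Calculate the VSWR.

Γ = (Z_L − Z_0)/(Z_L + Z_0) = (-37 + j39.7)/(63 + j39.7)
|Γ| = 54.3/74.5 = 0.729
VSWR = (1 + |Γ|)/(1 − |Γ|) = 1.73/0.271

VSWR ≈ 6.37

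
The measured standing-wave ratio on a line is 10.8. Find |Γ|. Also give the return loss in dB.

|Γ| ≈ 0.831; return loss ≈ 1.61 dB

|Γ| = (S − 1)/(S + 1) = (10.8 − 1)/(10.8 + 1) = 9.8/11.8
RL = −20·log₁₀|Γ| = −20·log₁₀(0.831)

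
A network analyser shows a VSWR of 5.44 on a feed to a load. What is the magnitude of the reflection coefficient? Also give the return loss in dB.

|Γ| ≈ 0.689; return loss ≈ 3.23 dB

|Γ| = (S − 1)/(S + 1) = (5.44 − 1)/(5.44 + 1) = 4.44/6.44
RL = −20·log₁₀|Γ| = −20·log₁₀(0.689)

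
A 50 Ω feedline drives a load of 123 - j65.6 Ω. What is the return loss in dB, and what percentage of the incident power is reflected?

RL ≈ 5.51 dB; 28.1% of incident power reflected

Γ = (73 − j65.6)/(173 − j65.6), |Γ| = 0.53
RL = −20·log₁₀(0.53) = 5.51 dB
P_refl/P_inc = |Γ|² = 0.281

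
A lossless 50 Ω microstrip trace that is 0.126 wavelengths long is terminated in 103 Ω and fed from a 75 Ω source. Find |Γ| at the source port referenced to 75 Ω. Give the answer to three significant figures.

βl = 2π × 0.126 = 45.4°
tan(βl) = 1.01
Z_in = Z_0·(Z_L + jZ_0·tanβl)/(Z_0 + jZ_L·tanβl) = 39 − j30.7 Ω
Γ_s = (Z_in − Z_s)/(Z_in + Z_s) = (-36 − j30.7)/(114 − j30.7), |Γ_s| = 0.401

|Γ| ≈ 0.401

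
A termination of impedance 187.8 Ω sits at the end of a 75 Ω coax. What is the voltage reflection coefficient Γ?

Γ = 0.429

Γ = (Z_L − Z_0)/(Z_L + Z_0) = (187.8 − 75)/(187.8 + 75) = 112.8/262.8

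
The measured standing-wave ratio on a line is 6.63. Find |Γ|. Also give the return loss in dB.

|Γ| ≈ 0.738; return loss ≈ 2.64 dB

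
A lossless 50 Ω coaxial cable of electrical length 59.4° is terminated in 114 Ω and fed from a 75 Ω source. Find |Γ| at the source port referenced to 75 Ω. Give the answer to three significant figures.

|Γ| ≈ 0.497

tan(βl) = 1.69
Z_in = Z_0·(Z_L + jZ_0·tanβl)/(Z_0 + jZ_L·tanβl) = 27.7 − j22.4 Ω
Γ_s = (Z_in − Z_s)/(Z_in + Z_s) = (-47.3 − j22.4)/(103 − j22.4), |Γ_s| = 0.497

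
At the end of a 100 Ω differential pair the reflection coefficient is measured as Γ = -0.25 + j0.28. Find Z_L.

Z_L = Z_0·(1 + Γ)/(1 − Γ) = 100·(0.75 + j0.28)/(1.25 − j0.28)

Z_L ≈ 52.4 + j34.1 Ω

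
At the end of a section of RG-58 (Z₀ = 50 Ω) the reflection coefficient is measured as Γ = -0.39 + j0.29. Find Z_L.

Z_L ≈ 18.9 + j14.4 Ω

Z_L = Z_0·(1 + Γ)/(1 − Γ) = 50·(0.61 + j0.29)/(1.39 − j0.29)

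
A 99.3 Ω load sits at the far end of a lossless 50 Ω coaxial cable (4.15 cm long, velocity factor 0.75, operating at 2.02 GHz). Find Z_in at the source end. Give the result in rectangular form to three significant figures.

Z_in ≈ 39.5 + j29.2 Ω

λ = v/f = 0.75·c / 2.02 GHz = 0.111 m
βl = 2π·l/λ = 2π × 0.373 = 134°
tan(βl) = tan(134°) = -1.03
Z_in = Z_0·(Z_L + jZ_0·tanβl)/(Z_0 + jZ_L·tanβl)
     = 50·(99.3 − j51.5)/(50 − j102)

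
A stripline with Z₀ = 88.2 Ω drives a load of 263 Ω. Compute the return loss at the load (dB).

RL ≈ 6.06 dB

Γ = (263 − 88.2)/(263 + 88.2) = 0.498
RL = −20·log₁₀|Γ| = −20·log₁₀(0.498)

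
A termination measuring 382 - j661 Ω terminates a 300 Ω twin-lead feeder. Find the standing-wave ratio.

VSWR ≈ 5.7

Γ = (Z_L − Z_0)/(Z_L + Z_0) = (82 − j661)/(682 − j661)
|Γ| = 666/950 = 0.701
VSWR = (1 + |Γ|)/(1 − |Γ|) = 1.7/0.299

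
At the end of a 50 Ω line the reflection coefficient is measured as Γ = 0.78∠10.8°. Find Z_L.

Z_L = Z_0·(1 + Γ)/(1 − Γ) = 50·(1.77 + j0.146)/(0.234 − j0.146)

Z_L ≈ 258 + j192 Ω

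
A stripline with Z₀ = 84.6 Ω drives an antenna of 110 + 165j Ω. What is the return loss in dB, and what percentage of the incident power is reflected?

RL ≈ 3.68 dB; 42.8% of incident power reflected

Γ = (25.4 + j165)/(194.6 + j165), |Γ| = 0.654
RL = −20·log₁₀(0.654) = 3.68 dB
P_refl/P_inc = |Γ|² = 0.428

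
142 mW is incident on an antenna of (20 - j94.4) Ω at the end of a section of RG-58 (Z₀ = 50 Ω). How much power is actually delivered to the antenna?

|Γ| = |(-30 − j94.4)/(70 − j94.4)| = 0.843
|Γ|² = 0.71
P_refl = |Γ|²·P_inc = 101 mW, P_del = (1 − |Γ|²)·P_inc = 41.1 mW

P_delivered ≈ 41.1 mW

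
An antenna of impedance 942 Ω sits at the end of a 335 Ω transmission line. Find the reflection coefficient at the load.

Γ = 0.475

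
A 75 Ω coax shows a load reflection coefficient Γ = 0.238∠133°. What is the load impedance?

Z_L = Z_0·(1 + Γ)/(1 − Γ) = 75·(0.838 + j0.174)/(1.16 − j0.174)

Z_L ≈ 51.2 + j18.9 Ω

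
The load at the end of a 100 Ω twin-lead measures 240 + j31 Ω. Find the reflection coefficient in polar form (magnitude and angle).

Γ = (Z_L − Z_0)/(Z_L + Z_0) = (140 + j31)/(340 + j31)
|Γ| = 143/341 = 0.42

Γ ≈ 0.42 ∠ 7.28°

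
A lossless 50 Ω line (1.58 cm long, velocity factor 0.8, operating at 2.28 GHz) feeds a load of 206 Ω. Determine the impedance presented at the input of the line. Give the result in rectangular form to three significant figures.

λ = v/f = 0.8·c / 2.28 GHz = 0.105 m
βl = 2π·l/λ = 2π × 0.15 = 54°
tan(βl) = tan(54°) = 1.38
Z_in = Z_0·(Z_L + jZ_0·tanβl)/(Z_0 + jZ_L·tanβl)
     = 50·(206 + j68.9)/(50 + j284)

Z_in ≈ 18 − j33.1 Ω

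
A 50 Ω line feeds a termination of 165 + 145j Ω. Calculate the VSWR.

Γ = (Z_L − Z_0)/(Z_L + Z_0) = (115 + j145)/(215 + j145)
|Γ| = 185/259 = 0.714
VSWR = (1 + |Γ|)/(1 − |Γ|) = 1.71/0.286

VSWR ≈ 5.98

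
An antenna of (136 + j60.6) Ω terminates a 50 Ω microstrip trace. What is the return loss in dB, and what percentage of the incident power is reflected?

RL ≈ 5.39 dB; 28.9% of incident power reflected

Γ = (86 + j60.6)/(186 + j60.6), |Γ| = 0.538
RL = −20·log₁₀(0.538) = 5.39 dB
P_refl/P_inc = |Γ|² = 0.289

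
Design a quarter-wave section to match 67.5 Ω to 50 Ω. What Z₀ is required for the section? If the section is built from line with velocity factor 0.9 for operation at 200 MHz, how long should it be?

Z_qwt ≈ 58.1 Ω; length ≈ 33.8 cm

Z_qwt = √(Z_0·R_L) = √(50 × 67.5) = √3375
λ = 0.9·c/f = 1.35 m, so l = λ/4 = 0.338 m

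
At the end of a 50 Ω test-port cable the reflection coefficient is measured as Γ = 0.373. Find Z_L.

Z_L ≈ 109 Ω

Z_L = Z_0·(1 + Γ)/(1 − Γ) = 50·(1.37)/(0.627)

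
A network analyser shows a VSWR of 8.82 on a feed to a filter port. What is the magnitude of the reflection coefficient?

|Γ| ≈ 0.796

|Γ| = (S − 1)/(S + 1) = (8.82 − 1)/(8.82 + 1) = 7.82/9.82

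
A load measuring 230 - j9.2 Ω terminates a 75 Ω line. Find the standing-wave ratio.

Γ = (Z_L − Z_0)/(Z_L + Z_0) = (155 − j9.2)/(305 − j9.2)
|Γ| = 155/305 = 0.509
VSWR = (1 + |Γ|)/(1 − |Γ|) = 1.51/0.491

VSWR ≈ 3.07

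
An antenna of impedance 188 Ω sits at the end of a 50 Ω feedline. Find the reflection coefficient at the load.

Γ = 0.58

Γ = (Z_L − Z_0)/(Z_L + Z_0) = (188 − 50)/(188 + 50) = 138/238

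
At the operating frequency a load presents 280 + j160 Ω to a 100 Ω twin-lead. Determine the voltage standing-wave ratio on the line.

VSWR ≈ 3.81

Γ = (Z_L − Z_0)/(Z_L + Z_0) = (180 + j160)/(380 + j160)
|Γ| = 241/412 = 0.584
VSWR = (1 + |Γ|)/(1 − |Γ|) = 1.58/0.416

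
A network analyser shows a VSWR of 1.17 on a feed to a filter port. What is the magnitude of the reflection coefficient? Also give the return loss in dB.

|Γ| ≈ 0.0783; return loss ≈ 22.1 dB

|Γ| = (S − 1)/(S + 1) = (1.17 − 1)/(1.17 + 1) = 0.17/2.17
RL = −20·log₁₀|Γ| = −20·log₁₀(0.0783)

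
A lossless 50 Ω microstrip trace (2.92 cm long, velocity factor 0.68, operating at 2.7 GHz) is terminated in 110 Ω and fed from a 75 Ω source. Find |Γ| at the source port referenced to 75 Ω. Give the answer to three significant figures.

|Γ| ≈ 0.402

λ = v/f = 0.68·c / 2.7 GHz = 0.0756 m
βl = 2π·l/λ = 2π × 0.386 = 139°
tan(βl) = -0.865
Z_in = Z_0·(Z_L + jZ_0·tanβl)/(Z_0 + jZ_L·tanβl) = 41.6 + j35.9 Ω
Γ_s = (Z_in − Z_s)/(Z_in + Z_s) = (-33.4 + j35.9)/(117 + j35.9), |Γ_s| = 0.402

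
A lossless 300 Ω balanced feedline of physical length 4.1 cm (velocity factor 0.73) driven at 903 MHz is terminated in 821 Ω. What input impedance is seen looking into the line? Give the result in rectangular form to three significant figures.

λ = v/f = 0.73·c / 903 MHz = 0.243 m
βl = 2π·l/λ = 2π × 0.169 = 60.9°
tan(βl) = tan(60.9°) = 1.79
Z_in = Z_0·(Z_L + jZ_0·tanβl)/(Z_0 + jZ_L·tanβl)
     = 300·(821 + j538)/(300 + j1470)

Z_in ≈ 138 − j139 Ω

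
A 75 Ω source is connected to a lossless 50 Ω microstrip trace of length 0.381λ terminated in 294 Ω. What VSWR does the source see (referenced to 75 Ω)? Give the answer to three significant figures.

VSWR ≈ 6.21

βl = 2π × 0.381 = 137°
tan(βl) = -0.927
Z_in = Z_0·(Z_L + jZ_0·tanβl)/(Z_0 + jZ_L·tanβl) = 17.8 + j50.7 Ω
Γ_s = (Z_in − Z_s)/(Z_in + Z_s) = (-57.2 + j50.7)/(92.8 + j50.7), |Γ_s| = 0.723
VSWR = (1 + |Γ_s|)/(1 − |Γ_s|)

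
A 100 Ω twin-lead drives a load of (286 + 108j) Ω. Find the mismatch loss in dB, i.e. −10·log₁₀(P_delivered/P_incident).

Γ = (186 + j108)/(386 + j108), |Γ| = 0.537
|Γ|² = 0.288, so P_del/P_inc = 1 − |Γ|² = 0.712
ML = −10·log₁₀(1 − |Γ|²)

mismatch loss ≈ 1.47 dB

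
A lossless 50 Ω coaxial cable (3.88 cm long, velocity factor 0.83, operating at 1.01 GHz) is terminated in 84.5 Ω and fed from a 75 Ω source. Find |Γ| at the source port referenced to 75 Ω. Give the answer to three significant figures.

|Γ| ≈ 0.375

λ = v/f = 0.83·c / 1.01 GHz = 0.247 m
βl = 2π·l/λ = 2π × 0.157 = 56.7°
tan(βl) = 1.52
Z_in = Z_0·(Z_L + jZ_0·tanβl)/(Z_0 + jZ_L·tanβl) = 36.8 − j18.6 Ω
Γ_s = (Z_in − Z_s)/(Z_in + Z_s) = (-38.2 − j18.6)/(112 − j18.6), |Γ_s| = 0.375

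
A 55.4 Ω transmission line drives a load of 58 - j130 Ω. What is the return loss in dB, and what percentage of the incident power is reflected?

Γ = (2.6 − j130)/(113.4 − j130), |Γ| = 0.754
RL = −20·log₁₀(0.754) = 2.46 dB
P_refl/P_inc = |Γ|² = 0.568

RL ≈ 2.46 dB; 56.8% of incident power reflected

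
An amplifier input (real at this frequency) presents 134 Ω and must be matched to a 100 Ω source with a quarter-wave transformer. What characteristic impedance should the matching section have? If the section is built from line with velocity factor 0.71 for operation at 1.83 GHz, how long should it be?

Z_qwt ≈ 116 Ω; length ≈ 2.91 cm

Z_qwt = √(Z_0·R_L) = √(100 × 134) = √13400
λ = 0.71·c/f = 0.116 m, so l = λ/4 = 0.0291 m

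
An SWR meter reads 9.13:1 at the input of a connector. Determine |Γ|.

|Γ| ≈ 0.803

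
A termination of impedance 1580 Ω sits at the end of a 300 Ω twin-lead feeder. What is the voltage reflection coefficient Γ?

Γ = (Z_L − Z_0)/(Z_L + Z_0) = (1580 − 300)/(1580 + 300) = 1280/1880

Γ = 0.681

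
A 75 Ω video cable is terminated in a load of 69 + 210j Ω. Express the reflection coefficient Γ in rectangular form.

Γ = (Z_L − Z_0)/(Z_L + Z_0) = (-6 + j210)/(144 + j210)

Γ ≈ 0.667 + j0.486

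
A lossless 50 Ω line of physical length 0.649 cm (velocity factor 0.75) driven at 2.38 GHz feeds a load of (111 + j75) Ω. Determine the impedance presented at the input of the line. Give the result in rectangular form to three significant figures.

λ = v/f = 0.75·c / 2.38 GHz = 0.0945 m
βl = 2π·l/λ = 2π × 0.0686 = 24.7°
tan(βl) = tan(24.7°) = 0.46
Z_in = Z_0·(Z_L + jZ_0·tanβl)/(Z_0 + jZ_L·tanβl)
     = 50·(111 + j98)/(15.5 + j51.1)

Z_in ≈ 118 − j72.9 Ω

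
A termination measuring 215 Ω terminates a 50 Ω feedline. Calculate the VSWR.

Γ = (215 − 50)/(215 + 50) = 0.623
VSWR = (1 + 0.623)/(1 − 0.623)

VSWR ≈ 4.3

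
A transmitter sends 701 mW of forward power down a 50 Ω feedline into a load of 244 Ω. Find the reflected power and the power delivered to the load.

P_reflected ≈ 305 mW; P_delivered ≈ 396 mW

Γ = (244 − 50)/(244 + 50) = 0.66
|Γ|² = 0.435
P_refl = |Γ|²·P_inc = 305 mW, P_del = (1 − |Γ|²)·P_inc = 396 mW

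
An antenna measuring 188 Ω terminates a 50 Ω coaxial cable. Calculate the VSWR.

VSWR ≈ 3.76

Γ = (188 − 50)/(188 + 50) = 0.58
VSWR = (1 + 0.58)/(1 − 0.58)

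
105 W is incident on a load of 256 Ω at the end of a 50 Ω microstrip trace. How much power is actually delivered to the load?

P_delivered ≈ 57.4 W

Γ = (256 − 50)/(256 + 50) = 0.673
|Γ|² = 0.453
P_refl = |Γ|²·P_inc = 47.6 W, P_del = (1 − |Γ|²)·P_inc = 57.4 W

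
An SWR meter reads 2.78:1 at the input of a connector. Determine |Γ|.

|Γ| ≈ 0.471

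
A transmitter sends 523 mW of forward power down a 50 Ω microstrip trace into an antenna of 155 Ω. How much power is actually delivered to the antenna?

P_delivered ≈ 386 mW

Γ = (155 − 50)/(155 + 50) = 0.512
|Γ|² = 0.262
P_refl = |Γ|²·P_inc = 137 mW, P_del = (1 − |Γ|²)·P_inc = 386 mW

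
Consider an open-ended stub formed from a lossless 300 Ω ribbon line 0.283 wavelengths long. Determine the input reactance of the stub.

βl = 2π × 0.283 = 102°
tan(βl) = -4.75
For an open-ended stub, Z_in = −jZ_0·cot(βl) = −jZ_0/tan(βl)

X_in ≈ 63.1 Ω (inductive)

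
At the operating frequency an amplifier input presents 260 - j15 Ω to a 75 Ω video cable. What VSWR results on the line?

Γ = (Z_L − Z_0)/(Z_L + Z_0) = (185 − j15)/(335 − j15)
|Γ| = 186/335 = 0.553
VSWR = (1 + |Γ|)/(1 − |Γ|) = 1.55/0.447

VSWR ≈ 3.48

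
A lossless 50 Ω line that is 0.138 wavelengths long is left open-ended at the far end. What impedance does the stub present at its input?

Z_in ≈ −j42.4 Ω

βl = 2π × 0.138 = 49.7°
tan(βl) = 1.18
For an open-ended stub, Z_in = −jZ_0·cot(βl) = −jZ_0/tan(βl)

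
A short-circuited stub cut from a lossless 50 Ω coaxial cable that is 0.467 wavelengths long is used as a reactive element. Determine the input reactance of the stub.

βl = 2π × 0.467 = 168°
tan(βl) = -0.21
For a short-circuited stub, Z_in = jZ_0·tan(βl)

X_in ≈ -10.5 Ω (capacitive)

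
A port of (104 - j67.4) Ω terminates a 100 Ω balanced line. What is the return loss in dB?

Γ = (4 − j67.4)/(204 − j67.4), |Γ| = 0.314
RL = −20·log₁₀|Γ| = −20·log₁₀(0.314)

RL ≈ 10.1 dB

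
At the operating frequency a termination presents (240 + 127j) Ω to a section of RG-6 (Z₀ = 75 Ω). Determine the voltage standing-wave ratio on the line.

Γ = (Z_L − Z_0)/(Z_L + Z_0) = (165 + j127)/(315 + j127)
|Γ| = 208/340 = 0.613
VSWR = (1 + |Γ|)/(1 − |Γ|) = 1.61/0.387

VSWR ≈ 4.17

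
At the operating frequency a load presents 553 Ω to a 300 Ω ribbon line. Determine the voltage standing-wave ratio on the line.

VSWR ≈ 1.84

Γ = (553 − 300)/(553 + 300) = 0.297
VSWR = (1 + 0.297)/(1 − 0.297)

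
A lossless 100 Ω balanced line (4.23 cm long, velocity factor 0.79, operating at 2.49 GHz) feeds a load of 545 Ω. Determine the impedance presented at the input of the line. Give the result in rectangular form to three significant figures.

Z_in ≈ 125 + j212 Ω

λ = v/f = 0.79·c / 2.49 GHz = 0.0952 m
βl = 2π·l/λ = 2π × 0.444 = 160°
tan(βl) = tan(160°) = -0.364
Z_in = Z_0·(Z_L + jZ_0·tanβl)/(Z_0 + jZ_L·tanβl)
     = 100·(545 − j36.4)/(100 − j198)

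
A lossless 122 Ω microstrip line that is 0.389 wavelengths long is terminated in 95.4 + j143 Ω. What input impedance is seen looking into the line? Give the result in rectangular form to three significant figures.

Z_in ≈ 37.3 + j32.9 Ω

βl = 2π × 0.389 = 140°
tan(βl) = tan(140°) = -0.838
Z_in = Z_0·(Z_L + jZ_0·tanβl)/(Z_0 + jZ_L·tanβl)
     = 122·(95.4 + j40.8)/(242 − j79.9)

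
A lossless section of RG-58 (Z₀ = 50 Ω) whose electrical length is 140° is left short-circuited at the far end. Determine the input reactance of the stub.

tan(βl) = -0.839
For a short-circuited stub, Z_in = jZ_0·tan(βl)

X_in ≈ -42 Ω (capacitive)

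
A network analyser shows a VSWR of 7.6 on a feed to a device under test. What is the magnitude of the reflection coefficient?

|Γ| = (S − 1)/(S + 1) = (7.6 − 1)/(7.6 + 1) = 6.6/8.6

|Γ| ≈ 0.767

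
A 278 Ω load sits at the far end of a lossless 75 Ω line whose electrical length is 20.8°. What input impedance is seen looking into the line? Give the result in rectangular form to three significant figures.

Z_in ≈ 107 − j122 Ω

tan(βl) = tan(20.8°) = 0.38
Z_in = Z_0·(Z_L + jZ_0·tanβl)/(Z_0 + jZ_L·tanβl)
     = 75·(278 + j28.5)/(75 + j106)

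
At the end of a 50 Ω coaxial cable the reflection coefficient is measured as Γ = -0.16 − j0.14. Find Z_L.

Z_L ≈ 35 − j10.3 Ω

Z_L = Z_0·(1 + Γ)/(1 − Γ) = 50·(0.84 − j0.14)/(1.16 + j0.14)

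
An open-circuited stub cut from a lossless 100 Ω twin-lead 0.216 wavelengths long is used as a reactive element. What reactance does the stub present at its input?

βl = 2π × 0.216 = 77.8°
tan(βl) = 4.61
For an open-circuited stub, Z_in = −jZ_0·cot(βl) = −jZ_0/tan(βl)

X_in ≈ -21.7 Ω (capacitive)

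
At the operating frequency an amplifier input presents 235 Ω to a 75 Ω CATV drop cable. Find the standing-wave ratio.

VSWR ≈ 3.13

Γ = (235 − 75)/(235 + 75) = 0.516
VSWR = (1 + 0.516)/(1 − 0.516)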